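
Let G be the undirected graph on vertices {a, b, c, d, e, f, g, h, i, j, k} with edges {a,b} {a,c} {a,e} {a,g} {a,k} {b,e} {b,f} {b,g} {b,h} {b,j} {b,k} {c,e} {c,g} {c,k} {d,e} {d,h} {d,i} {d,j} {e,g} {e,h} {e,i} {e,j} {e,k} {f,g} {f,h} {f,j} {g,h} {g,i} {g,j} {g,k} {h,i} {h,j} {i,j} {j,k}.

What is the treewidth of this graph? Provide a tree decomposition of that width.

Every bag has size at most 5, so the width is 5 − 1 = 4 and tw(G) ≤ 4. For the lower bound, the 5 vertices {d, e, h, i, j} are pairwise adjacent, and any tree decomposition puts a clique entirely inside one bag — forcing width ≥ 4. Therefore the treewidth is 4.

Treewidth 4.
One optimal decomposition is:
Bags: B1 = {b, e, g, j, k}  B2 = {b, e, g, h, j}  B3 = {e, g, h, i, j}  B4 = {a, b, e, g, k}  B5 = {a, c, e, g, k}  B6 = {d, e, h, i, j}  B7 = {b, f, g, h, j}
Tree: B1–B2, B2–B3, B1–B4, B4–B5, B3–B6, B2–B7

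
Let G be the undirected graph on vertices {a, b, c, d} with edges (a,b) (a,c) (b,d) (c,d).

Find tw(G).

2

A width-2 tree decomposition is:
Bags: B1 = {a, c, d}  B2 = {a, b, d}
Tree: B1–B2
Every bag has size at most 3, so the width is 3 − 1 = 2 and tw(G) ≤ 2. Since d–c–a–b–d is a cycle in G, G is not acyclic. Forests are exactly the graphs of treewidth ≤ 1, so tw(G) ≥ 2. Hence tw(G) = 2 exactly.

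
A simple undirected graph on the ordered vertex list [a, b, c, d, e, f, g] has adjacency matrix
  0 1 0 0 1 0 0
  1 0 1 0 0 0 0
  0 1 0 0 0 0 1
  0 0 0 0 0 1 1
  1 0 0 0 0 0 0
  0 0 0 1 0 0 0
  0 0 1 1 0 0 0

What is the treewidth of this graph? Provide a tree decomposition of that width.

Treewidth 1.
One such decomposition:
Bags: B1 = {a, e}  B2 = {a, b}  B3 = {b, c}  B4 = {c, g}  B5 = {d, g}  B6 = {d, f}
Tree: B1–B2, B2–B3, B3–B4, B4–B5, B5–B6

Each bag holds 2 vertices, so the decomposition has width 1, which upper-bounds the treewidth. Since G has at least one edge (e.g. e–a), it is not an edgeless graph, so tw(G) ≥ 1. Combining the bounds, tw(G) = 1.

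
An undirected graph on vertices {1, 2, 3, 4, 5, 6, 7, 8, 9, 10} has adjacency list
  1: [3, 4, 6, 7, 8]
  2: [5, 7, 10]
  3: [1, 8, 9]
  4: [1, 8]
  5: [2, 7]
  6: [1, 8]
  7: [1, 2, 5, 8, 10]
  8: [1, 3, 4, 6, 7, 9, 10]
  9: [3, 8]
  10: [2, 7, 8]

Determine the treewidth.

2

A width-2 tree decomposition is:
Bags: B1 = {7, 8, 10}  B2 = {2, 7, 10}  B3 = {2, 5, 7}  B4 = {1, 7, 8}  B5 = {1, 3, 8}  B6 = {3, 8, 9}  B7 = {1, 6, 8}  B8 = {1, 4, 8}
Tree: B1–B2, B2–B3, B1–B4, B4–B5, B5–B6, B5–B7, B7–B8
The largest bag has 3 vertices, giving width 2; this decomposition certifies tw(G) ≤ 2. Conversely, {1, 3, 8} is a clique of size 3, and the vertices of any clique must share a bag in every tree decomposition; so some bag has ≥ 3 vertices and tw(G) ≥ 2. The upper and lower bounds meet at 2, so that is the treewidth.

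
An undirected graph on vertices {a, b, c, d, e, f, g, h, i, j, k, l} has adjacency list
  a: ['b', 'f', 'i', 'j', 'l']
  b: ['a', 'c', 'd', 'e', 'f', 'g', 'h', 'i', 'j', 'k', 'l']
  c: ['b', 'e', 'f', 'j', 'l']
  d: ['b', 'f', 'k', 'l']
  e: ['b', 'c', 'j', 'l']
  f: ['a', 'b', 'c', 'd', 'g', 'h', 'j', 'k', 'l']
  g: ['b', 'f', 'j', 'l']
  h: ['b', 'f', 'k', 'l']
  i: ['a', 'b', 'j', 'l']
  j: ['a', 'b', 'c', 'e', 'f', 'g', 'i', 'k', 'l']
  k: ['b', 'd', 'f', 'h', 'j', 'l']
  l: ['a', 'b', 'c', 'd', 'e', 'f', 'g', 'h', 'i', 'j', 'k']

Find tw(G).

A width-4 tree decomposition is:
Bags: B1 = {b, c, f, j, l}  B2 = {b, f, j, k, l}  B3 = {b, c, e, j, l}  B4 = {a, b, f, j, l}  B5 = {b, f, g, j, l}  B6 = {b, f, h, k, l}  B7 = {b, d, f, k, l}  B8 = {a, b, i, j, l}
Tree: B1–B2, B1–B3, B1–B4, B1–B5, B2–B6, B6–B7, B4–B8
The largest bag has 5 vertices, giving width 4; this decomposition certifies tw(G) ≤ 4. On the other hand G contains the 5-clique {b, c, e, j, l}. A clique must lie in a single bag of any decomposition, so no decomposition can have width below 4. Therefore the treewidth is 4.

4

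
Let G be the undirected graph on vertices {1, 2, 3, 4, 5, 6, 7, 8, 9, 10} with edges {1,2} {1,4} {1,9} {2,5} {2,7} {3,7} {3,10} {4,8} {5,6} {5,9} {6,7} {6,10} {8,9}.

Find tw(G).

2

A width-2 tree decomposition is:
Bags: B1 = {4, 8, 9}  B2 = {1, 4, 9}  B3 = {1, 5, 9}  B4 = {1, 2, 5}  B5 = {2, 5, 6}  B6 = {2, 6, 7}  B7 = {6, 7, 10}  B8 = {3, 7, 10}
Tree: B1–B2, B2–B3, B3–B4, B4–B5, B5–B6, B6–B7, B7–B8
The largest bag has 3 vertices, giving width 2; this decomposition certifies tw(G) ≤ 2. The edges 8–4–1–9–8 form a cycle, so G is not a tree and its treewidth is at least 2. Combining the bounds, tw(G) = 2.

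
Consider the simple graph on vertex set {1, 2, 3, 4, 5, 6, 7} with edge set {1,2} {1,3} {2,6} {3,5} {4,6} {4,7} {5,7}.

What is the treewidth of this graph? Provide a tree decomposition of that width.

Treewidth 2.
One optimal decomposition is:
Bags: B1 = {3, 5, 7}  B2 = {1, 3, 7}  B3 = {1, 2, 7}  B4 = {2, 6, 7}  B5 = {4, 6, 7}
Tree: B1–B2, B2–B3, B3–B4, B4–B5

Every bag has size at most 3, so the width is 3 − 1 = 2 and tw(G) ≤ 2. Since 7–5–3–1–2–6–4–7 is a cycle in G, G is not acyclic. Forests are exactly the graphs of treewidth ≤ 1, so tw(G) ≥ 2. Combining the bounds, tw(G) = 2.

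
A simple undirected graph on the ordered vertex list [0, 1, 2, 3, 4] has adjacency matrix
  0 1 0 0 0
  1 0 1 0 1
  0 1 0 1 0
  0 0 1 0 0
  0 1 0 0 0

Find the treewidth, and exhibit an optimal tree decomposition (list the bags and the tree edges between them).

Treewidth 1.
One optimal decomposition is:
Bags: B1 = {1, 2}  B2 = {0, 1}  B3 = {2, 3}  B4 = {1, 4}
Tree: B1–B2, B1–B3, B1–B4

Each bag holds 2 vertices, so the decomposition has width 1, which upper-bounds the treewidth. Any graph with an edge has treewidth ≥ 1, and G has the edge 1–2. Hence tw(G) = 1 exactly.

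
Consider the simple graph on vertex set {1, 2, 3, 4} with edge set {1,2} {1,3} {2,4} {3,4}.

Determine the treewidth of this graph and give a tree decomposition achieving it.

The largest bag has 3 vertices, giving width 2; this decomposition certifies tw(G) ≤ 2. For the lower bound, G contains the cycle 2–4–3–1–2, so G is not a forest; only forests have treewidth ≤ 1, hence tw(G) ≥ 2. The upper and lower bounds meet at 2, so that is the treewidth.

Treewidth 2.
One optimal decomposition is:
Bags: B1 = {2, 3, 4}  B2 = {1, 2, 3}
Tree: B1–B2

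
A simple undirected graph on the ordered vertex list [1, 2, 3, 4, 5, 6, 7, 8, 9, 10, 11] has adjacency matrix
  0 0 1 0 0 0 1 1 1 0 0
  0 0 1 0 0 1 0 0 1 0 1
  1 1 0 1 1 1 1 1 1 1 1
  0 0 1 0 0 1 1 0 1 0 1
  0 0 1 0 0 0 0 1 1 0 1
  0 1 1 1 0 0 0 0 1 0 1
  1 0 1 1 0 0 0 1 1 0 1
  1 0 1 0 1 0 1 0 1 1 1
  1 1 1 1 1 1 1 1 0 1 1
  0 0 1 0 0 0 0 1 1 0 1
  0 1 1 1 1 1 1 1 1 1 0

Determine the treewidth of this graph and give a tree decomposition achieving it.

Treewidth 4.
One such decomposition:
Bags: B1 = {3, 8, 9, 10, 11}  B2 = {3, 7, 8, 9, 11}  B3 = {1, 3, 7, 8, 9}  B4 = {3, 4, 7, 9, 11}  B5 = {3, 4, 6, 9, 11}  B6 = {2, 3, 6, 9, 11}  B7 = {3, 5, 8, 9, 11}
Tree: B1–B2, B2–B3, B2–B4, B4–B5, B5–B6, B1–B7

Every bag has size at most 5, so the width is 5 − 1 = 4 and tw(G) ≤ 4. For the lower bound, the 5 vertices {1, 3, 7, 8, 9} are pairwise adjacent, and any tree decomposition puts a clique entirely inside one bag — forcing width ≥ 4. The upper and lower bounds meet at 4, so that is the treewidth.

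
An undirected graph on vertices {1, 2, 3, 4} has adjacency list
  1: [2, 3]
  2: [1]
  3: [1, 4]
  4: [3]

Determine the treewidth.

1

A width-1 tree decomposition is:
Bags: B1 = {3, 4}  B2 = {1, 3}  B3 = {1, 2}
Tree: B1–B2, B2–B3
The largest bag has 2 vertices, giving width 1; this decomposition certifies tw(G) ≤ 1. Since G has at least one edge (e.g. 4–3), it is not an edgeless graph, so tw(G) ≥ 1. Combining the bounds, tw(G) = 1.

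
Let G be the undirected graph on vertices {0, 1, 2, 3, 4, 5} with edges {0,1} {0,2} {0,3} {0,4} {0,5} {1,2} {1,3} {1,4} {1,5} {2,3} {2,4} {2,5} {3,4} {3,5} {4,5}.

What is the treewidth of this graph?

5

A width-5 tree decomposition is:
Bags: B1 = {0, 1, 2, 3, 4, 5}
Tree: (single bag)
A single bag containing all 6 vertices is trivially a valid decomposition of width 5. Conversely, {0, 1, 2, 3, 4, 5} is a clique of size 6, and the vertices of any clique must share a bag in every tree decomposition; so some bag has ≥ 6 vertices and tw(G) ≥ 5. The upper and lower bounds meet at 5, so that is the treewidth.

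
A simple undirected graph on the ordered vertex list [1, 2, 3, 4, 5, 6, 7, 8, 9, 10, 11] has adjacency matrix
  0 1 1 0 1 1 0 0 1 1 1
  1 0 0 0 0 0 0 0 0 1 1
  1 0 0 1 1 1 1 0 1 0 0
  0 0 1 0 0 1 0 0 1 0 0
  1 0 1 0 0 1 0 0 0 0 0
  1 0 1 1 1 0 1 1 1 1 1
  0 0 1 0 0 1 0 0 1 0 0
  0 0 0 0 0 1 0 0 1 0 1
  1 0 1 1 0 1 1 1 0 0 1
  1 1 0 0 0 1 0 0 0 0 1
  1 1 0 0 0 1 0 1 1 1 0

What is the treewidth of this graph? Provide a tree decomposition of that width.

Treewidth 3.
Bags: B1 = {1, 3, 6, 9}  B2 = {3, 4, 6, 9}  B3 = {1, 6, 9, 11}  B4 = {6, 8, 9, 11}  B5 = {1, 6, 10, 11}  B6 = {1, 3, 5, 6}  B7 = {1, 2, 10, 11}  B8 = {3, 6, 7, 9}
Tree: B1–B2, B1–B3, B3–B4, B3–B5, B1–B6, B5–B7, B2–B8

Each bag holds 4 vertices, so the decomposition has width 3, which upper-bounds the treewidth. On the other hand G contains the 4-clique {1, 2, 10, 11}. A clique must lie in a single bag of any decomposition, so no decomposition can have width below 3. Therefore the treewidth is 3.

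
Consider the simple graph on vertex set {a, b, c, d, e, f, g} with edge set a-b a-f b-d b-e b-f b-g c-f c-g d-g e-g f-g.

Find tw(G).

A width-2 tree decomposition is:
Bags: B1 = {b, f, g}  B2 = {b, e, g}  B3 = {b, d, g}  B4 = {a, b, f}  B5 = {c, f, g}
Tree: B1–B2, B2–B3, B1–B4, B1–B5
The largest bag has 3 vertices, giving width 2; this decomposition certifies tw(G) ≤ 2. For the lower bound, the 3 vertices {c, f, g} are pairwise adjacent, and any tree decomposition puts a clique entirely inside one bag — forcing width ≥ 2. Hence tw(G) = 2 exactly.

2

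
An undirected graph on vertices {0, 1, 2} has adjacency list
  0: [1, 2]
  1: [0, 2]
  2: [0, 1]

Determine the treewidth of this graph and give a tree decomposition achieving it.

A single bag containing all 3 vertices is trivially a valid decomposition of width 2. Conversely, {0, 1, 2} is a clique of size 3, and the vertices of any clique must share a bag in every tree decomposition; so some bag has ≥ 3 vertices and tw(G) ≥ 2. Hence tw(G) = 2 exactly.

Treewidth 2.
Bags: B1 = {0, 1, 2}
Tree: (single bag)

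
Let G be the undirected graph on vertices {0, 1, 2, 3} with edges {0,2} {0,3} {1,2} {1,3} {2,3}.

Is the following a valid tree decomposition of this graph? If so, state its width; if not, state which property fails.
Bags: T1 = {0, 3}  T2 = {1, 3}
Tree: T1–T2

A tree decomposition must satisfy three properties: every vertex lies in some bag; for every edge, both endpoints lie together in some bag; and for every vertex, the bags containing it form a connected subtree. Here vertex 2 appears in no bag, so the decomposition is invalid.

No — vertex 2 appears in no bag.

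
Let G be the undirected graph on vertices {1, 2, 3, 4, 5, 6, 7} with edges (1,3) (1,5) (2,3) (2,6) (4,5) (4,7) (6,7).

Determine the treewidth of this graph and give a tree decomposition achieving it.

Treewidth 2.
One optimal decomposition is:
Bags: B1 = {1, 2, 3}  B2 = {1, 2, 6}  B3 = {1, 6, 7}  B4 = {1, 4, 7}  B5 = {1, 4, 5}
Tree: B1–B2, B2–B3, B3–B4, B4–B5

The largest bag has 3 vertices, giving width 2; this decomposition certifies tw(G) ≤ 2. For the lower bound, G contains the cycle 1–3–2–6–7–4–5–1, so G is not a forest; only forests have treewidth ≤ 1, hence tw(G) ≥ 2. The upper and lower bounds meet at 2, so that is the treewidth.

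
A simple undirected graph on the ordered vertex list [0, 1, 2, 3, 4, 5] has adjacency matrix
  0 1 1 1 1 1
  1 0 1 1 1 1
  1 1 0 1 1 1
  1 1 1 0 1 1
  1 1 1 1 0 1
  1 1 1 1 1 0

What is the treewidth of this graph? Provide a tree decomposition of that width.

A single bag containing all 6 vertices is trivially a valid decomposition of width 5. For the lower bound, the 6 vertices {0, 1, 2, 3, 4, 5} are pairwise adjacent, and any tree decomposition puts a clique entirely inside one bag — forcing width ≥ 5. The upper and lower bounds meet at 5, so that is the treewidth.

Treewidth 5.
Bags: B1 = {0, 1, 2, 3, 4, 5}
Tree: (single bag)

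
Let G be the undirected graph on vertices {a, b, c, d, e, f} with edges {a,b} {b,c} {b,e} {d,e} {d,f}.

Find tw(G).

A width-1 tree decomposition is:
Bags: B1 = {b, c}  B2 = {a, b}  B3 = {b, e}  B4 = {d, e}  B5 = {d, f}
Tree: B1–B2, B1–B3, B3–B4, B4–B5
Every bag has size at most 2, so the width is 2 − 1 = 1 and tw(G) ≤ 1. Any graph with an edge has treewidth ≥ 1, and G has the edge b–c. Hence tw(G) = 1 exactly.

1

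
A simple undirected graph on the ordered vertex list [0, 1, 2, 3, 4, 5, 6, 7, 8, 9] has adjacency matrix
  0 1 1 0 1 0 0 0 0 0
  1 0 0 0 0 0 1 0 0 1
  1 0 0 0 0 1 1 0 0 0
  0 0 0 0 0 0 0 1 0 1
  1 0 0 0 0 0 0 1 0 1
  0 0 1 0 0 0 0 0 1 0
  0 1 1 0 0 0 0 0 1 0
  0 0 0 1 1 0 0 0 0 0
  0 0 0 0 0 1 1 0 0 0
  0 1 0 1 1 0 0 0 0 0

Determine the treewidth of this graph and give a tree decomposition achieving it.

Each bag holds 3 vertices, so the decomposition has width 2, which upper-bounds the treewidth. The edges 5–8–6–2–5 form a cycle, so G is not a tree and its treewidth is at least 2. Hence tw(G) = 2 exactly.

Treewidth 2.
One such decomposition:
Bags: B1 = {2, 5, 8}  B2 = {2, 6, 8}  B3 = {0, 2, 6}  B4 = {0, 1, 6}  B5 = {0, 1, 4}  B6 = {1, 4, 9}  B7 = {4, 7, 9}  B8 = {3, 7, 9}
Tree: B1–B2, B2–B3, B3–B4, B4–B5, B5–B6, B6–B7, B7–B8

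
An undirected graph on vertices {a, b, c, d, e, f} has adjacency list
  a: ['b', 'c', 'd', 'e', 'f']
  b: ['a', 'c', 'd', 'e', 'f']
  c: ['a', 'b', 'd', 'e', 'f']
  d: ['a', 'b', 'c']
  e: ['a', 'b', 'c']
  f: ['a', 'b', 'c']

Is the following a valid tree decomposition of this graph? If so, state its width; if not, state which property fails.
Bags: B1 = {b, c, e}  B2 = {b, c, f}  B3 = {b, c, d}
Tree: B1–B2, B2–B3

A tree decomposition must satisfy three properties: every vertex lies in some bag; for every edge, both endpoints lie together in some bag; and for every vertex, the bags containing it form a connected subtree. Here vertex a appears in no bag, so the decomposition is invalid.

No — vertex a appears in no bag.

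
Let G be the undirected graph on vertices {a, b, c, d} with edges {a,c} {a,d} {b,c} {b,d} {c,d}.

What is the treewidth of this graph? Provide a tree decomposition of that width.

Every bag has size at most 3, so the width is 3 − 1 = 2 and tw(G) ≤ 2. Conversely, {a, c, d} is a clique of size 3, and the vertices of any clique must share a bag in every tree decomposition; so some bag has ≥ 3 vertices and tw(G) ≥ 2. Combining the bounds, tw(G) = 2.

Treewidth 2.
One such decomposition:
Bags: B1 = {a, c, d}  B2 = {b, c, d}
Tree: B1–B2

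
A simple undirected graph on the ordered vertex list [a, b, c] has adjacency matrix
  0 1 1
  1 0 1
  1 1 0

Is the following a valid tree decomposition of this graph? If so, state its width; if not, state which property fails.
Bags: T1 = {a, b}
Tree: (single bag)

A tree decomposition must satisfy three properties: every vertex lies in some bag; for every edge, both endpoints lie together in some bag; and for every vertex, the bags containing it form a connected subtree. Here vertex c appears in no bag, so the decomposition is invalid.

No — vertex c appears in no bag.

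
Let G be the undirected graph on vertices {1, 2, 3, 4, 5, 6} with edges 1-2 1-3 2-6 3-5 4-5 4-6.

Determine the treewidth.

A width-2 tree decomposition is:
Bags: B1 = {3, 4, 5}  B2 = {1, 3, 4}  B3 = {1, 2, 4}  B4 = {2, 4, 6}
Tree: B1–B2, B2–B3, B3–B4
The largest bag has 3 vertices, giving width 2; this decomposition certifies tw(G) ≤ 2. For the lower bound, G contains the cycle 4–5–3–1–2–6–4, so G is not a forest; only forests have treewidth ≤ 1, hence tw(G) ≥ 2. Therefore the treewidth is 2.

2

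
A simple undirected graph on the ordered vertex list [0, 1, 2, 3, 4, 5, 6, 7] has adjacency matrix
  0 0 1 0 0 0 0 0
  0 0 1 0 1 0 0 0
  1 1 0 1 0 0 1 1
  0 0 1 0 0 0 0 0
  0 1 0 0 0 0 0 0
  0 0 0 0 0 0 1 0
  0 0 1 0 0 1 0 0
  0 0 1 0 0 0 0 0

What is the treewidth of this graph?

A width-1 tree decomposition is:
Bags: B1 = {1, 2}  B2 = {2, 6}  B3 = {5, 6}  B4 = {2, 7}  B5 = {1, 4}  B6 = {0, 2}  B7 = {2, 3}
Tree: B1–B2, B2–B3, B2–B4, B1–B5, B2–B6, B2–B7
Each bag holds 2 vertices, so the decomposition has width 1, which upper-bounds the treewidth. G has an edge, so its treewidth is at least 1. The upper and lower bounds meet at 1, so that is the treewidth.

1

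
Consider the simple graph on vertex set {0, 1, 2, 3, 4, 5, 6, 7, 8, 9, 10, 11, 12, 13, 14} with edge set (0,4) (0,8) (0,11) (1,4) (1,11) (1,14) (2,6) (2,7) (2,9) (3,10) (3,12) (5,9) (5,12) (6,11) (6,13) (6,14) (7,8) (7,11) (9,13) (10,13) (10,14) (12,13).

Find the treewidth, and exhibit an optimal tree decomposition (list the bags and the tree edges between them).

Each bag holds 4 vertices, so the decomposition has width 3, which upper-bounds the treewidth. For the lower bound: the 4 vertex sets {3,5,12}, {10}, {13}, {2,6,9,14} are disjoint, each induces a connected subgraph, and every pair is joined by at least one edge of G. Contracting each set to a single vertex therefore yields K_{4} as a minor, and since treewidth is minor-monotone, tw(G) ≥ tw(K_{4}) = 3. Combining the bounds, tw(G) = 3.

Treewidth 3.
Bags: B1 = {3, 5, 10, 12}  B2 = {5, 10, 12, 13}  B3 = {5, 9, 10, 13}  B4 = {9, 10, 13, 14}  B5 = {6, 9, 13, 14}  B6 = {2, 6, 9, 14}  B7 = {1, 2, 6, 14}  B8 = {1, 2, 6, 11}  B9 = {1, 2, 7, 11}  B10 = {1, 4, 7, 11}  B11 = {0, 4, 7, 11}  B12 = {0, 4, 7, 8}
Tree: B1–B2, B2–B3, B3–B4, B4–B5, B5–B6, B6–B7, B7–B8, B8–B9, B9–B10, B10–B11, B11–B12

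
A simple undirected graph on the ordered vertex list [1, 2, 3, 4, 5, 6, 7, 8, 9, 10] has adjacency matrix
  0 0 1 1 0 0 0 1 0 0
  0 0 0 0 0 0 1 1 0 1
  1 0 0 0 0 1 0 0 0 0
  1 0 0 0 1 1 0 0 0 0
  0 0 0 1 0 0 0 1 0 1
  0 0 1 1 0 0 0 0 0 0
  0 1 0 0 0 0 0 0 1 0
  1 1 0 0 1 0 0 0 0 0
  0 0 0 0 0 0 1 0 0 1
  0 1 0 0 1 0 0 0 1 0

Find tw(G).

A width-2 tree decomposition is:
Bags: B1 = {2, 7, 9}  B2 = {2, 9, 10}  B3 = {2, 8, 10}  B4 = {5, 8, 10}  B5 = {1, 5, 8}  B6 = {1, 4, 5}  B7 = {1, 3, 4}  B8 = {3, 4, 6}
Tree: B1–B2, B2–B3, B3–B4, B4–B5, B5–B6, B6–B7, B7–B8
Each bag holds 3 vertices, so the decomposition has width 2, which upper-bounds the treewidth. The edges 7–9–10–2–7 form a cycle, so G is not a tree and its treewidth is at least 2. Therefore the treewidth is 2.

2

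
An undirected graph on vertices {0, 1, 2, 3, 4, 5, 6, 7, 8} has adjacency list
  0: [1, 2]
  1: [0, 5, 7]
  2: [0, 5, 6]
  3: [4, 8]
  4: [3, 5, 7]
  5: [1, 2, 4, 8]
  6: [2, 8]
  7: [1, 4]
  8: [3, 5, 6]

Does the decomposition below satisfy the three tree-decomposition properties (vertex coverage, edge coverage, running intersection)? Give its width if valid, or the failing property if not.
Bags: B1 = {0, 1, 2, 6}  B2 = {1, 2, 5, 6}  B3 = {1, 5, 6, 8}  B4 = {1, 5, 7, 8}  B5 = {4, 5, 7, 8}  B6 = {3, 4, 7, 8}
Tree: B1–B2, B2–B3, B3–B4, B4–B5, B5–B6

Yes; width 3.

Vertex coverage: the bags together contain {0, 1, 2, 3, 4, 5, 6, 7, 8}, the full vertex set. Edge coverage: each edge of G has both endpoints in at least one bag. Running intersection: for every vertex, the bags containing it form a connected subtree. All three properties hold, so this is a valid tree decomposition of width max|bag| − 1 = 3, and hence tw(G) ≤ 3.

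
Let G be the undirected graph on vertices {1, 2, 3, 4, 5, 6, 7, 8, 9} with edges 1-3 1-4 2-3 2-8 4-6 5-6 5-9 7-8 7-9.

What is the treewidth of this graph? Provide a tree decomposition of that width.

Treewidth 2.
Bags: B1 = {7, 8, 9}  B2 = {5, 8, 9}  B3 = {5, 6, 8}  B4 = {4, 6, 8}  B5 = {1, 4, 8}  B6 = {1, 3, 8}  B7 = {2, 3, 8}
Tree: B1–B2, B2–B3, B3–B4, B4–B5, B5–B6, B6–B7

Every bag has size at most 3, so the width is 3 − 1 = 2 and tw(G) ≤ 2. For the lower bound, G contains the cycle 8–7–9–5–6–4–1–3–2–8, so G is not a forest; only forests have treewidth ≤ 1, hence tw(G) ≥ 2. The upper and lower bounds meet at 2, so that is the treewidth.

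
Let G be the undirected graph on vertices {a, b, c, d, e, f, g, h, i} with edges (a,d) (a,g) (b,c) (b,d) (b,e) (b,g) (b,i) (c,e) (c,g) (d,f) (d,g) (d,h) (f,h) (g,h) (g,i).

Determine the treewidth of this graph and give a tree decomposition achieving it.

Every bag has size at most 3, so the width is 3 − 1 = 2 and tw(G) ≤ 2. On the other hand G contains the 3-clique {d, g, h}. A clique must lie in a single bag of any decomposition, so no decomposition can have width below 2. Hence tw(G) = 2 exactly.

Treewidth 2.
One optimal decomposition is:
Bags: B1 = {d, g, h}  B2 = {d, f, h}  B3 = {b, d, g}  B4 = {a, d, g}  B5 = {b, c, g}  B6 = {b, c, e}  B7 = {b, g, i}
Tree: B1–B2, B1–B3, B3–B4, B3–B5, B5–B6, B5–B7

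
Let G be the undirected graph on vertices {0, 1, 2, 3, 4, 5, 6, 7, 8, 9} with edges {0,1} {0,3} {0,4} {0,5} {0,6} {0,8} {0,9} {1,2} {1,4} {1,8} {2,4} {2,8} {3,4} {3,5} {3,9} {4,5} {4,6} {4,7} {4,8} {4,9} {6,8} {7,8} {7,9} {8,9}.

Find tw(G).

3

A width-3 tree decomposition is:
Bags: B1 = {0, 4, 8, 9}  B2 = {0, 3, 4, 9}  B3 = {0, 1, 4, 8}  B4 = {0, 3, 4, 5}  B5 = {1, 2, 4, 8}  B6 = {0, 4, 6, 8}  B7 = {4, 7, 8, 9}
Tree: B1–B2, B1–B3, B2–B4, B3–B5, B3–B6, B1–B7
Each bag holds 4 vertices, so the decomposition has width 3, which upper-bounds the treewidth. Conversely, {0, 1, 4, 8} is a clique of size 4, and the vertices of any clique must share a bag in every tree decomposition; so some bag has ≥ 4 vertices and tw(G) ≥ 3. Therefore the treewidth is 3.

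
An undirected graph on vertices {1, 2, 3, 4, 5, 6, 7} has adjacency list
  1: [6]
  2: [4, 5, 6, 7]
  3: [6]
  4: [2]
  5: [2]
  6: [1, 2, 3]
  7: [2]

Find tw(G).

A width-1 tree decomposition is:
Bags: B1 = {2, 6}  B2 = {3, 6}  B3 = {1, 6}  B4 = {2, 7}  B5 = {2, 4}  B6 = {2, 5}
Tree: B1–B2, B2–B3, B1–B4, B1–B5, B5–B6
Every bag has size at most 2, so the width is 2 − 1 = 1 and tw(G) ≤ 1. Since G has at least one edge (e.g. 6–2), it is not an edgeless graph, so tw(G) ≥ 1. Combining the bounds, tw(G) = 1.

1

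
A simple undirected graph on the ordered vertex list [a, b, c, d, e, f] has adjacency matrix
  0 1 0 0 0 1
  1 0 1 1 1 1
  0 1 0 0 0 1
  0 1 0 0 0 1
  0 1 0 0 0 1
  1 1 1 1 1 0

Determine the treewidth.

A width-2 tree decomposition is:
Bags: B1 = {b, d, f}  B2 = {b, e, f}  B3 = {b, c, f}  B4 = {a, b, f}
Tree: B1–B2, B1–B3, B3–B4
The largest bag has 3 vertices, giving width 2; this decomposition certifies tw(G) ≤ 2. For the lower bound, the 3 vertices {b, d, f} are pairwise adjacent, and any tree decomposition puts a clique entirely inside one bag — forcing width ≥ 2. The upper and lower bounds meet at 2, so that is the treewidth.

2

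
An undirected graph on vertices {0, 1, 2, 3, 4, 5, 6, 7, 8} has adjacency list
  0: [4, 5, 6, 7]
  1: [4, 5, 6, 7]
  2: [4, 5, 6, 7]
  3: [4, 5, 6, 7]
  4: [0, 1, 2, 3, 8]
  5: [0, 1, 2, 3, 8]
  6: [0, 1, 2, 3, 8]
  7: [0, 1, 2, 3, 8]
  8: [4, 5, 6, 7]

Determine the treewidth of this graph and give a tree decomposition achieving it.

Treewidth 4.
One optimal decomposition is:
Bags: B1 = {0, 4, 5, 6, 7}  B2 = {3, 4, 5, 6, 7}  B3 = {4, 5, 6, 7, 8}  B4 = {2, 4, 5, 6, 7}  B5 = {1, 4, 5, 6, 7}
Tree: B1–B2, B2–B3, B3–B4, B4–B5

Each bag holds 5 vertices, so the decomposition has width 4, which upper-bounds the treewidth. For the lower bound: the 5 vertex sets {0,6}, {3,4}, {7,8}, {5}, {2} are disjoint, each induces a connected subgraph, and every pair is joined by at least one edge of G. Contracting each set to a single vertex therefore yields K_{5} as a minor, and since treewidth is minor-monotone, tw(G) ≥ tw(K_{5}) = 4. Hence tw(G) = 4 exactly.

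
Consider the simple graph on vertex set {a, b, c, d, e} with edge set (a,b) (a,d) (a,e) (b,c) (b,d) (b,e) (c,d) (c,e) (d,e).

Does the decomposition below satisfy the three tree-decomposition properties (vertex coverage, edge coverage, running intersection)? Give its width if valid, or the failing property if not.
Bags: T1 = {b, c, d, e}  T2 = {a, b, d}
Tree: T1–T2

No — edge (e,a) lies in no bag.

A tree decomposition must satisfy three properties: every vertex lies in some bag; for every edge, both endpoints lie together in some bag; and for every vertex, the bags containing it form a connected subtree. Here edge (e,a) lies in no bag, so the decomposition is invalid.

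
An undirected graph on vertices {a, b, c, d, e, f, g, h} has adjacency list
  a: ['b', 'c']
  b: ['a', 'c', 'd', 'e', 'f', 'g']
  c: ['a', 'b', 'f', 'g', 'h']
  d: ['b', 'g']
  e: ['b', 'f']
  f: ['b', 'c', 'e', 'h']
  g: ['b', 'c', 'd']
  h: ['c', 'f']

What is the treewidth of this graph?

A width-2 tree decomposition is:
Bags: B1 = {b, c, g}  B2 = {b, d, g}  B3 = {b, c, f}  B4 = {a, b, c}  B5 = {b, e, f}  B6 = {c, f, h}
Tree: B1–B2, B1–B3, B3–B4, B3–B5, B3–B6
Every bag has size at most 3, so the width is 3 − 1 = 2 and tw(G) ≤ 2. On the other hand G contains the 3-clique {c, f, h}. A clique must lie in a single bag of any decomposition, so no decomposition can have width below 2. The upper and lower bounds meet at 2, so that is the treewidth.

2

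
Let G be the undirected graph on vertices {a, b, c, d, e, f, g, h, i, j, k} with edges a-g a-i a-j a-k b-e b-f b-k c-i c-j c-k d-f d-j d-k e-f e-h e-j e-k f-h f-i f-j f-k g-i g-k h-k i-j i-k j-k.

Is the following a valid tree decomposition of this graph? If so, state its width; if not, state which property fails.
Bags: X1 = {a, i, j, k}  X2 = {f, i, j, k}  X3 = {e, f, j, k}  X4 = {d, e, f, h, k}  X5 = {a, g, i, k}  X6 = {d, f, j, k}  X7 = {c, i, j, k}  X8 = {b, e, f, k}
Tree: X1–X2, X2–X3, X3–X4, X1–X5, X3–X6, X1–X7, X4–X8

A tree decomposition must satisfy three properties: every vertex lies in some bag; for every edge, both endpoints lie together in some bag; and for every vertex, the bags containing it form a connected subtree. Here bags containing vertex d are not connected in the tree, so the decomposition is invalid.

No — bags containing vertex d are not connected in the tree.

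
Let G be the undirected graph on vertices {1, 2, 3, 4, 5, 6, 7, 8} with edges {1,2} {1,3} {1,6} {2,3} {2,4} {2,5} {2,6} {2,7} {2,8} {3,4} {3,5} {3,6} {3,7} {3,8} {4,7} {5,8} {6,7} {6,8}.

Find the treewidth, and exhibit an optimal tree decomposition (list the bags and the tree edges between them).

Every bag has size at most 4, so the width is 4 − 1 = 3 and tw(G) ≤ 3. On the other hand G contains the 4-clique {2, 3, 4, 7}. A clique must lie in a single bag of any decomposition, so no decomposition can have width below 3. Combining the bounds, tw(G) = 3.

Treewidth 3.
Bags: B1 = {2, 3, 6, 8}  B2 = {1, 2, 3, 6}  B3 = {2, 3, 6, 7}  B4 = {2, 3, 5, 8}  B5 = {2, 3, 4, 7}
Tree: B1–B2, B2–B3, B1–B4, B3–B5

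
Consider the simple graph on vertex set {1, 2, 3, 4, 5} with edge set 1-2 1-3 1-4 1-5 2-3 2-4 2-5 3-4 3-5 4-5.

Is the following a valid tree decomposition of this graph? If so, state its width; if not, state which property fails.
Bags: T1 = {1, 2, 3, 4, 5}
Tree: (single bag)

Yes; width 4.

Vertex coverage: the bags together contain {1, 2, 3, 4, 5}, the full vertex set. Edge coverage: each edge of G has both endpoints in at least one bag. Running intersection: for every vertex, the bags containing it form a connected subtree. All three properties hold, so this is a valid tree decomposition of width max|bag| − 1 = 4, and hence tw(G) ≤ 4.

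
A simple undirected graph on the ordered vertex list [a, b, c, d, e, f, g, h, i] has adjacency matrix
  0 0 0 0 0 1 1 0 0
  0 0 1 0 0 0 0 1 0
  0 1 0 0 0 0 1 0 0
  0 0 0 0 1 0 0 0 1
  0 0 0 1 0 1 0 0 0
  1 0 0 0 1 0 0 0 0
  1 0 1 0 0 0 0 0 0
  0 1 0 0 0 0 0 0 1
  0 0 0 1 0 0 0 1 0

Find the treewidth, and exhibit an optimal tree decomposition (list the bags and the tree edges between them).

Every bag has size at most 3, so the width is 3 − 1 = 2 and tw(G) ≤ 2. The edges e–d–i–h–b–c–g–a–f–e form a cycle, so G is not a tree and its treewidth is at least 2. Therefore the treewidth is 2.

Treewidth 2.
One optimal decomposition is:
Bags: B1 = {d, e, i}  B2 = {e, h, i}  B3 = {b, e, h}  B4 = {b, c, e}  B5 = {c, e, g}  B6 = {a, e, g}  B7 = {a, e, f}
Tree: B1–B2, B2–B3, B3–B4, B4–B5, B5–B6, B6–B7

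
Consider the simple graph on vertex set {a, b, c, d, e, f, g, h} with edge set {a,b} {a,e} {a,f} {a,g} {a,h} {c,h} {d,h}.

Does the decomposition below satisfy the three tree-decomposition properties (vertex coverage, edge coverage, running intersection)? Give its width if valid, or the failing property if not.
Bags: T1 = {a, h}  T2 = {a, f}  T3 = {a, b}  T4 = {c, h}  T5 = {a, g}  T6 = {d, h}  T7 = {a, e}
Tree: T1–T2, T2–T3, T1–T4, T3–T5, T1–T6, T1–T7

Yes; width 1.

Every vertex of G appears in some bag (union = {a, b, c, d, e, f, g, h}); every edge is covered by a bag; and for each vertex v the set of bags containing v is connected in the bag tree. The decomposition is therefore valid. The largest bag has 2 vertices, so the width is 1.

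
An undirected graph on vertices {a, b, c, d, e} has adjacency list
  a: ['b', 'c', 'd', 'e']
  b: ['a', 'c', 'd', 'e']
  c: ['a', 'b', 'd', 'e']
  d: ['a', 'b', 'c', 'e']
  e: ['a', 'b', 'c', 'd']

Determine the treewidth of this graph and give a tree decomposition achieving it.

Treewidth 4.
One optimal decomposition is:
Bags: B1 = {a, b, c, d, e}
Tree: (single bag)

A single bag containing all 5 vertices is trivially a valid decomposition of width 4. For the lower bound, the 5 vertices {a, b, c, d, e} are pairwise adjacent, and any tree decomposition puts a clique entirely inside one bag — forcing width ≥ 4. Therefore the treewidth is 4.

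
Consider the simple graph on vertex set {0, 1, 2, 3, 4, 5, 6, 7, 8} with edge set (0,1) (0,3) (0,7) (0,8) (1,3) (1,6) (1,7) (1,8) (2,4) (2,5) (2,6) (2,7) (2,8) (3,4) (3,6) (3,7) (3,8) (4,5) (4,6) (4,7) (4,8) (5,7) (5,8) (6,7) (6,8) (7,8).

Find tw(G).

A width-4 tree decomposition is:
Bags: B1 = {3, 4, 6, 7, 8}  B2 = {2, 4, 6, 7, 8}  B3 = {2, 4, 5, 7, 8}  B4 = {1, 3, 6, 7, 8}  B5 = {0, 1, 3, 7, 8}
Tree: B1–B2, B2–B3, B1–B4, B4–B5
Every bag has size at most 5, so the width is 5 − 1 = 4 and tw(G) ≤ 4. On the other hand G contains the 5-clique {2, 4, 5, 7, 8}. A clique must lie in a single bag of any decomposition, so no decomposition can have width below 4. Hence tw(G) = 4 exactly.

4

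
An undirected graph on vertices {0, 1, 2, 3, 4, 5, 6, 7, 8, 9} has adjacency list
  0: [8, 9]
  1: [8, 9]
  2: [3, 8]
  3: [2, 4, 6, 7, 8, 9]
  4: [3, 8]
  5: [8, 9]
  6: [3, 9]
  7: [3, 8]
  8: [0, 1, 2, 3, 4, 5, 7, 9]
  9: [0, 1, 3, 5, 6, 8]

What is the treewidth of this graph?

2

A width-2 tree decomposition is:
Bags: B1 = {3, 8, 9}  B2 = {0, 8, 9}  B3 = {3, 4, 8}  B4 = {3, 6, 9}  B5 = {5, 8, 9}  B6 = {1, 8, 9}  B7 = {2, 3, 8}  B8 = {3, 7, 8}
Tree: B1–B2, B1–B3, B1–B4, B1–B5, B1–B6, B1–B7, B3–B8
The largest bag has 3 vertices, giving width 2; this decomposition certifies tw(G) ≤ 2. For the lower bound, the 3 vertices {0, 8, 9} are pairwise adjacent, and any tree decomposition puts a clique entirely inside one bag — forcing width ≥ 2. Combining the bounds, tw(G) = 2.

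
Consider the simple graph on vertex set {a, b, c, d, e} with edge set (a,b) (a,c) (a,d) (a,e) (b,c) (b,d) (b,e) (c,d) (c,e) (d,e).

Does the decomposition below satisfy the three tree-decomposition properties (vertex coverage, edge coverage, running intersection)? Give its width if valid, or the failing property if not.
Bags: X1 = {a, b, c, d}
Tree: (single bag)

A tree decomposition must satisfy three properties: every vertex lies in some bag; for every edge, both endpoints lie together in some bag; and for every vertex, the bags containing it form a connected subtree. Here vertex e appears in no bag, so the decomposition is invalid.

No — vertex e appears in no bag.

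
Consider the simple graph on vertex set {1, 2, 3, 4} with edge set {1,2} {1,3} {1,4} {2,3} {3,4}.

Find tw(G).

2

A width-2 tree decomposition is:
Bags: B1 = {1, 3, 4}  B2 = {1, 2, 3}
Tree: B1–B2
Every bag has size at most 3, so the width is 3 − 1 = 2 and tw(G) ≤ 2. Conversely, {1, 2, 3} is a clique of size 3, and the vertices of any clique must share a bag in every tree decomposition; so some bag has ≥ 3 vertices and tw(G) ≥ 2. Combining the bounds, tw(G) = 2.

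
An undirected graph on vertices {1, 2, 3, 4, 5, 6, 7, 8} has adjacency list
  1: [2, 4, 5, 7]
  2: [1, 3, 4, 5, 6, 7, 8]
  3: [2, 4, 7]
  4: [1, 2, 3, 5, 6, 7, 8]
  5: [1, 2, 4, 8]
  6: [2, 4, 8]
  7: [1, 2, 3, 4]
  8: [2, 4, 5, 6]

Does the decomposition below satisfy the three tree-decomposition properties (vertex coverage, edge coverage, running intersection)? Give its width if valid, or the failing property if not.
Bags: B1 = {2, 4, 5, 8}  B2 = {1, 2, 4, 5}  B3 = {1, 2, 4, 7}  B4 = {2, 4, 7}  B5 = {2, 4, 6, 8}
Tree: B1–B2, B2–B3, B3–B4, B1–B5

No — vertex 3 appears in no bag.

A tree decomposition must satisfy three properties: every vertex lies in some bag; for every edge, both endpoints lie together in some bag; and for every vertex, the bags containing it form a connected subtree. Here vertex 3 appears in no bag, so the decomposition is invalid.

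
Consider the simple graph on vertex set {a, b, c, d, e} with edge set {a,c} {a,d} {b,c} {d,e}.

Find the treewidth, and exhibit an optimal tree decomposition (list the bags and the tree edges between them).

Treewidth 1.
One optimal decomposition is:
Bags: B1 = {b, c}  B2 = {a, c}  B3 = {a, d}  B4 = {d, e}
Tree: B1–B2, B2–B3, B3–B4

Every bag has size at most 2, so the width is 2 − 1 = 1 and tw(G) ≤ 1. Any graph with an edge has treewidth ≥ 1, and G has the edge b–c. Combining the bounds, tw(G) = 1.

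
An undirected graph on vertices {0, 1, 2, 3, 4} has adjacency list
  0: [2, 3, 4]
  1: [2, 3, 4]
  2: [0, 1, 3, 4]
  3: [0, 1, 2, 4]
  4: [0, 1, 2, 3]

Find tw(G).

A width-3 tree decomposition is:
Bags: B1 = {0, 2, 3, 4}  B2 = {1, 2, 3, 4}
Tree: B1–B2
Each bag holds 4 vertices, so the decomposition has width 3, which upper-bounds the treewidth. On the other hand G contains the 4-clique {0, 2, 3, 4}. A clique must lie in a single bag of any decomposition, so no decomposition can have width below 3. The upper and lower bounds meet at 3, so that is the treewidth.

3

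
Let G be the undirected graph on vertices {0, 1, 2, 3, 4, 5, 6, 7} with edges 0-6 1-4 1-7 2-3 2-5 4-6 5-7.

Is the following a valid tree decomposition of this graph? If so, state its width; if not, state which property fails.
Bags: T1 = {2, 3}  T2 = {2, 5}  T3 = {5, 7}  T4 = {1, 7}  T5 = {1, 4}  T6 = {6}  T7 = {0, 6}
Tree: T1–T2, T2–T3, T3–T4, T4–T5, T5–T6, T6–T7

A tree decomposition must satisfy three properties: every vertex lies in some bag; for every edge, both endpoints lie together in some bag; and for every vertex, the bags containing it form a connected subtree. Here edge (4,6) lies in no bag, so the decomposition is invalid.

No — edge (4,6) lies in no bag.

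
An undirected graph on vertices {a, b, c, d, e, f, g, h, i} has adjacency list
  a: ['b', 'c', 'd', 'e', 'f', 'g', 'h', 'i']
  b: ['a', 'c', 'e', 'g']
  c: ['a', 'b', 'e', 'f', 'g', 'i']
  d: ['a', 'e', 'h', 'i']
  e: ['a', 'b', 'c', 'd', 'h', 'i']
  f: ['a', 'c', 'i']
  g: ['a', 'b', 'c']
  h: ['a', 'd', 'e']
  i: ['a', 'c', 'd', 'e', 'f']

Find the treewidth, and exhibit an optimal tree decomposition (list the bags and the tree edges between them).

The largest bag has 4 vertices, giving width 3; this decomposition certifies tw(G) ≤ 3. On the other hand G contains the 4-clique {a, d, e, h}. A clique must lie in a single bag of any decomposition, so no decomposition can have width below 3. Therefore the treewidth is 3.

Treewidth 3.
One optimal decomposition is:
Bags: B1 = {a, d, e, i}  B2 = {a, c, e, i}  B3 = {a, b, c, e}  B4 = {a, c, f, i}  B5 = {a, b, c, g}  B6 = {a, d, e, h}
Tree: B1–B2, B2–B3, B2–B4, B3–B5, B1–B6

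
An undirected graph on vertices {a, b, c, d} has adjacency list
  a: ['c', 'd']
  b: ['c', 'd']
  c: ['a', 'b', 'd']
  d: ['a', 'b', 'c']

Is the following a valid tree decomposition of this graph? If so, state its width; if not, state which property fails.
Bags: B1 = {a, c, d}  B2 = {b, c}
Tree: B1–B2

No — edge (d,b) lies in no bag.

A tree decomposition must satisfy three properties: every vertex lies in some bag; for every edge, both endpoints lie together in some bag; and for every vertex, the bags containing it form a connected subtree. Here edge (d,b) lies in no bag, so the decomposition is invalid.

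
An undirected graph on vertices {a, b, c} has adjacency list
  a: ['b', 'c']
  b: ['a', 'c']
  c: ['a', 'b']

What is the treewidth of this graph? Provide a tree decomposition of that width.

Treewidth 2.
One optimal decomposition is:
Bags: B1 = {a, b, c}
Tree: (single bag)

A single bag containing all 3 vertices is trivially a valid decomposition of width 2. On the other hand G contains the 3-clique {a, b, c}. A clique must lie in a single bag of any decomposition, so no decomposition can have width below 2. The upper and lower bounds meet at 2, so that is the treewidth.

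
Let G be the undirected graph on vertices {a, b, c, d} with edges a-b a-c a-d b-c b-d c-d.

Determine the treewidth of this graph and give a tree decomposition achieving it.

A single bag containing all 4 vertices is trivially a valid decomposition of width 3. On the other hand G contains the 4-clique {a, b, c, d}. A clique must lie in a single bag of any decomposition, so no decomposition can have width below 3. Therefore the treewidth is 3.

Treewidth 3.
One such decomposition:
Bags: B1 = {a, b, c, d}
Tree: (single bag)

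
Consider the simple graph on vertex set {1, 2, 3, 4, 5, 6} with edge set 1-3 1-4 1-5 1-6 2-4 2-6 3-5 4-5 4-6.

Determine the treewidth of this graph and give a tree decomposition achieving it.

The largest bag has 3 vertices, giving width 2; this decomposition certifies tw(G) ≤ 2. Conversely, {1, 3, 5} is a clique of size 3, and the vertices of any clique must share a bag in every tree decomposition; so some bag has ≥ 3 vertices and tw(G) ≥ 2. The upper and lower bounds meet at 2, so that is the treewidth.

Treewidth 2.
One such decomposition:
Bags: B1 = {1, 4, 5}  B2 = {1, 4, 6}  B3 = {1, 3, 5}  B4 = {2, 4, 6}
Tree: B1–B2, B1–B3, B2–B4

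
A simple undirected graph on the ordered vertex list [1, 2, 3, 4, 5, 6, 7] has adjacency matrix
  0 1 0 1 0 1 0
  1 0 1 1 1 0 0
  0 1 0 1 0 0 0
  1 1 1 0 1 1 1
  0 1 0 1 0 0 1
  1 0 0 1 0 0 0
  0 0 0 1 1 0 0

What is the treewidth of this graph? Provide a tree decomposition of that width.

Treewidth 2.
One such decomposition:
Bags: B1 = {2, 3, 4}  B2 = {1, 2, 4}  B3 = {2, 4, 5}  B4 = {1, 4, 6}  B5 = {4, 5, 7}
Tree: B1–B2, B2–B3, B2–B4, B3–B5

Every bag has size at most 3, so the width is 3 − 1 = 2 and tw(G) ≤ 2. Conversely, {1, 2, 4} is a clique of size 3, and the vertices of any clique must share a bag in every tree decomposition; so some bag has ≥ 3 vertices and tw(G) ≥ 2. Therefore the treewidth is 2.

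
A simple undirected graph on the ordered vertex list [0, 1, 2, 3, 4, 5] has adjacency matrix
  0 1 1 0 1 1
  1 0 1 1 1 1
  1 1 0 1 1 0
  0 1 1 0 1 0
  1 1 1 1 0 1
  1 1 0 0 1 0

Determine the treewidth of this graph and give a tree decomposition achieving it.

Treewidth 3.
Bags: B1 = {0, 1, 4, 5}  B2 = {0, 1, 2, 4}  B3 = {1, 2, 3, 4}
Tree: B1–B2, B2–B3

Each bag holds 4 vertices, so the decomposition has width 3, which upper-bounds the treewidth. For the lower bound, the 4 vertices {0, 1, 2, 4} are pairwise adjacent, and any tree decomposition puts a clique entirely inside one bag — forcing width ≥ 3. Therefore the treewidth is 3.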